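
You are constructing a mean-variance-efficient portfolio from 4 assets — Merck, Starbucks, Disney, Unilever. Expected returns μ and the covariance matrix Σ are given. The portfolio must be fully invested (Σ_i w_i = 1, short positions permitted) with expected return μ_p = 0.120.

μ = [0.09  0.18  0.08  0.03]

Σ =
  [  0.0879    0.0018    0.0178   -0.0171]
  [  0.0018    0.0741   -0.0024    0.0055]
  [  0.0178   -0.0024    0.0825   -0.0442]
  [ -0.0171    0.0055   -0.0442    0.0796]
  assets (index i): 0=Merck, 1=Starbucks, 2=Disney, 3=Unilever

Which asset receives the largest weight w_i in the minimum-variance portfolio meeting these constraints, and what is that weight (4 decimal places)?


g=Σ⁻¹μ = [0.9125  2.3633  1.5103  1.2483]
h=Σ⁻¹𝟙 = [11.5309  11.9390  25.0481  28.1236]
a=μᵀg=0.665785  b=𝟙ᵀg=6.034358  c=𝟙ᵀh=76.641613  D=ac−b²=14.613336
λ₁=(c·0.120−b)/D = (76.641613·0.120−6.034358)/14.613336 = 0.216421
λ₂=(a−b·0.120)/D = (0.665785−6.034358·0.120)/14.613336 = -0.003992
w* = 0.216421·g + -0.003992·h:
  w_0 = 0.216421·0.9125 + -0.003992·11.5309 = 0.1514  (Merck)
  w_1 = 0.216421·2.3633 + -0.003992·11.9390 = 0.4638  (Starbucks)
  w_2 = 0.216421·1.5103 + -0.003992·25.0481 = 0.2269  (Disney)
  w_3 = 0.216421·1.2483 + -0.003992·28.1236 = 0.1579  (Unilever)
Σw_i=1.0000  μᵀw=0.1200
σ²=wᵀΣw=λ₁·μ_p+λ₂ = 0.216421·0.120 + -0.003992 = 0.021978 ≈ 0.0220

Starbucks (0.4638)


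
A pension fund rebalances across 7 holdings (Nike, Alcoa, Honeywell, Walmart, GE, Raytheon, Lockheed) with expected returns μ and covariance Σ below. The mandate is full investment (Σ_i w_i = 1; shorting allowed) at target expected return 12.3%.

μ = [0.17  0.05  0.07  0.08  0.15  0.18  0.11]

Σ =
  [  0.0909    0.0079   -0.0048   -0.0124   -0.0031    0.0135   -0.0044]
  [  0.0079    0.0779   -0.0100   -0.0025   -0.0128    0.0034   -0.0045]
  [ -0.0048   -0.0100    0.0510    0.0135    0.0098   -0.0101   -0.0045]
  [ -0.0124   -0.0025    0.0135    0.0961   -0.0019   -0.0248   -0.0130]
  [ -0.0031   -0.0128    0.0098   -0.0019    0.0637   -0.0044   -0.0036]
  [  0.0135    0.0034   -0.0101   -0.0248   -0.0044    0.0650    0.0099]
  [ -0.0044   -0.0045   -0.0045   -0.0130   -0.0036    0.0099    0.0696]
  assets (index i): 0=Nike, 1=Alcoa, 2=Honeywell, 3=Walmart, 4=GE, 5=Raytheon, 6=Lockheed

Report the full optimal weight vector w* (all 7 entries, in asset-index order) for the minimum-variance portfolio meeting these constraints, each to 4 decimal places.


0.1141  0.1007  0.1248  0.1393  0.1812  0.2017  0.1383

x=Σ⁻¹μ = [1.8377  1.1502  1.4966  2.0425  2.8390  3.2366  1.9357]
y=Σ⁻¹𝟙 = [11.4837  18.4478  21.6191  17.5978  19.6593  20.5348  19.0672]
a=μᵀx=1.859448  b=𝟙ᵀx=14.538326  c=𝟙ᵀy=128.409703  D=ac−b²=27.408182
λ₁=(c·0.123−b)/D = (128.409703·0.123−14.538326)/27.408182 = 0.045828
λ₂=(a−b·0.123)/D = (1.859448−14.538326·0.123)/27.408182 = 0.002599
w* = 0.045828·x + 0.002599·y:
  w_0 = 0.045828·1.8377 + 0.002599·11.4837 = 0.1141  (Nike)
  w_1 = 0.045828·1.1502 + 0.002599·18.4478 = 0.1007  (Alcoa)
  w_2 = 0.045828·1.4966 + 0.002599·21.6191 = 0.1248  (Honeywell)
  w_3 = 0.045828·2.0425 + 0.002599·17.5978 = 0.1393  (Walmart)
  w_4 = 0.045828·2.8390 + 0.002599·19.6593 = 0.1812  (GE)
  w_5 = 0.045828·3.2366 + 0.002599·20.5348 = 0.2017  (Raytheon)
  w_6 = 0.045828·1.9357 + 0.002599·19.0672 = 0.1383  (Lockheed)
Σw_i=1.0000  μᵀw=0.1230
σ²=wᵀΣw=λ₁·μ_p+λ₂ = 0.045828·0.123 + 0.002599 = 0.008236 ≈ 0.0082


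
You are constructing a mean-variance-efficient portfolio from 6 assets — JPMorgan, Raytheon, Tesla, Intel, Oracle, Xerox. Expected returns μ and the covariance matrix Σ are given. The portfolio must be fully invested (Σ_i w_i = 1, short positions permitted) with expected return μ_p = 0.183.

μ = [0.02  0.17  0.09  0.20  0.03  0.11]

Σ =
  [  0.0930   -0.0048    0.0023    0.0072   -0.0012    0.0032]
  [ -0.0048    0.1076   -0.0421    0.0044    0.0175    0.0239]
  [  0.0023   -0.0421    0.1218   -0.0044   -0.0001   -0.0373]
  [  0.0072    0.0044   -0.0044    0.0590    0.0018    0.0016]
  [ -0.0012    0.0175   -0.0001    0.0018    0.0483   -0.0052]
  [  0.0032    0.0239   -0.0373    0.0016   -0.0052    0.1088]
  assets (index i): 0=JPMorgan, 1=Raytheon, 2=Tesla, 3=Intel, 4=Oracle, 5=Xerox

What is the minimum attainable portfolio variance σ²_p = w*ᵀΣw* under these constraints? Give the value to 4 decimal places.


0.0267

u=Σ⁻¹μ = [-0.0340  1.9296  1.8902  3.3612  -0.0728  1.1833]
v=Σ⁻¹𝟙 = [9.4509  9.4154  15.8123  15.3618  18.3784  12.9183]
a=μᵀu=1.297679  b=𝟙ᵀu=8.257484  c=𝟙ᵀv=81.337211  D=ac−b²=37.363568
λ₁=(c·0.183−b)/D = (81.337211·0.183−8.257484)/37.363568 = 0.177371
λ₂=(a−b·0.183)/D = (1.297679−8.257484·0.183)/37.363568 = -0.005713
w* = 0.177371·u + -0.005713·v:
  w_0 = 0.177371·-0.0340 + -0.005713·9.4509 = -0.0600  (JPMorgan)
  w_1 = 0.177371·1.9296 + -0.005713·9.4154 = 0.2885  (Raytheon)
  w_2 = 0.177371·1.8902 + -0.005713·15.8123 = 0.2449  (Tesla)
  w_3 = 0.177371·3.3612 + -0.005713·15.3618 = 0.5084  (Intel)
  w_4 = 0.177371·-0.0728 + -0.005713·18.3784 = -0.1179  (Oracle)
  w_5 = 0.177371·1.1833 + -0.005713·12.9183 = 0.1361  (Xerox)
Σw_i=1.0000  μᵀw=0.1830
σ²=wᵀΣw=λ₁·μ_p+λ₂ = 0.177371·0.183 + -0.005713 = 0.026746 ≈ 0.0267


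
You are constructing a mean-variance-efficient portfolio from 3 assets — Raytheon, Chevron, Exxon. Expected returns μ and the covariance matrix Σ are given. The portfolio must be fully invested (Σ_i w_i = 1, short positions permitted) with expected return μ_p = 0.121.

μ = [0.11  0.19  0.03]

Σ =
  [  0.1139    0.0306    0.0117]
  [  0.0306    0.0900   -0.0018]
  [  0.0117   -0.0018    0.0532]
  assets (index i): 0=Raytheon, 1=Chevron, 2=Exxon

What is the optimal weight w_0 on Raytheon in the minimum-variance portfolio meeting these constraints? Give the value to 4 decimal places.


0.1288

p=Σ⁻¹μ = [0.3733  1.9952  0.5493]
q=Σ⁻¹𝟙 = [4.2107  10.0437  18.2108]
a=μᵀp=0.436627  b=𝟙ᵀp=2.917801  c=𝟙ᵀq=32.465161  D=ac−b²=5.661590
λ₁=(c·0.121−b)/D = (32.465161·0.121−2.917801)/5.661590 = 0.178481
λ₂=(a−b·0.121)/D = (0.436627−2.917801·0.121)/5.661590 = 0.014761
w* = 0.178481·p + 0.014761·q:
  w_0 = 0.178481·0.3733 + 0.014761·4.2107 = 0.1288  (Raytheon)
  w_1 = 0.178481·1.9952 + 0.014761·10.0437 = 0.5044  (Chevron)
  w_2 = 0.178481·0.5493 + 0.014761·18.2108 = 0.3669  (Exxon)
Σw_i=1.0000  μᵀw=0.1210
σ²=wᵀΣw=λ₁·μ_p+λ₂ = 0.178481·0.121 + 0.014761 = 0.036357 ≈ 0.0364


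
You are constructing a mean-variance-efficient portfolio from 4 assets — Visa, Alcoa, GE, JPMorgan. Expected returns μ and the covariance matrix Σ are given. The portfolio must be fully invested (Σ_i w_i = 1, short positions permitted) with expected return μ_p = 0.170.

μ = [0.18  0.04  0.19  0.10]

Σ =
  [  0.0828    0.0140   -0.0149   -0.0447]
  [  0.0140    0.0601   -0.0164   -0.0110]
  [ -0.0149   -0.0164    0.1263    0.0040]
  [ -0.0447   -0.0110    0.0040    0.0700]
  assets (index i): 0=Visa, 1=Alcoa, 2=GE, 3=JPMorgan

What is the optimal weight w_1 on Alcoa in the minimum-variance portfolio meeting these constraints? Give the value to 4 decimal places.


u=Σ⁻¹μ = [4.8420  0.9303  2.0523  4.5494]
v=Σ⁻¹𝟙 = [30.6167  19.6602  12.9364  36.1869]
a=μᵀu=1.753645  b=𝟙ᵀu=12.374030  c=𝟙ᵀv=99.400277  D=ac−b²=21.196190
λ₁=(c·0.170−b)/D = (99.400277·0.170−12.374030)/21.196190 = 0.213435
λ₂=(a−b·0.170)/D = (1.753645−12.374030·0.170)/21.196190 = -0.016510
w* = 0.213435·u + -0.016510·v:
  w_0 = 0.213435·4.8420 + -0.016510·30.6167 = 0.5280  (Visa)
  w_1 = 0.213435·0.9303 + -0.016510·19.6602 = -0.1260  (Alcoa)
  w_2 = 0.213435·2.0523 + -0.016510·12.9364 = 0.2245  (GE)
  w_3 = 0.213435·4.5494 + -0.016510·36.1869 = 0.3736  (JPMorgan)
Σw_i=1.0000  μᵀw=0.1700
σ²=wᵀΣw=λ₁·μ_p+λ₂ = 0.213435·0.170 + -0.016510 = 0.019774 ≈ 0.0198

-0.1260


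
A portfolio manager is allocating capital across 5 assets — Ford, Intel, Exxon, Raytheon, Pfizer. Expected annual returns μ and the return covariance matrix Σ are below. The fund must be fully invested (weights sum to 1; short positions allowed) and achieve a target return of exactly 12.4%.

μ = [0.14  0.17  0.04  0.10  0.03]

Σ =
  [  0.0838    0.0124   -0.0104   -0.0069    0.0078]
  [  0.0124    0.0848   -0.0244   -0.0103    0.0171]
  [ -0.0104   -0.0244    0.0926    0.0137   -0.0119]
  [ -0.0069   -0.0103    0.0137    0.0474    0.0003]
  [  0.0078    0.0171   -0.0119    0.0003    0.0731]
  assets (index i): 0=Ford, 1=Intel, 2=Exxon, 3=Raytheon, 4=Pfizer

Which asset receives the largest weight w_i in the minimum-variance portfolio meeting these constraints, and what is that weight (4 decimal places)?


g=Σ⁻¹μ = [1.6586  2.3581  0.8261  2.6260  -0.1945]
h=Σ⁻¹𝟙 = [12.3110  14.4746  14.2015  21.8589  11.2024]
a=μᵀg=0.922880  b=𝟙ᵀg=7.274238  c=𝟙ᵀh=74.048377  D=ac−b²=15.423259
λ₁=(c·0.124−b)/D = (74.048377·0.124−7.274238)/15.423259 = 0.123694
λ₂=(a−b·0.124)/D = (0.922880−7.274238·0.124)/15.423259 = 0.001353
w* = 0.123694·g + 0.001353·h:
  w_0 = 0.123694·1.6586 + 0.001353·12.3110 = 0.2218  (Ford)
  w_1 = 0.123694·2.3581 + 0.001353·14.4746 = 0.3113  (Intel)
  w_2 = 0.123694·0.8261 + 0.001353·14.2015 = 0.1214  (Exxon)
  w_3 = 0.123694·2.6260 + 0.001353·21.8589 = 0.3544  (Raytheon)
  w_4 = 0.123694·-0.1945 + 0.001353·11.2024 = -0.0089  (Pfizer)
Σw_i=1.0000  μᵀw=0.1240
σ²=wᵀΣw=λ₁·μ_p+λ₂ = 0.123694·0.124 + 0.001353 = 0.016691 ≈ 0.0167

Raytheon (0.3544)


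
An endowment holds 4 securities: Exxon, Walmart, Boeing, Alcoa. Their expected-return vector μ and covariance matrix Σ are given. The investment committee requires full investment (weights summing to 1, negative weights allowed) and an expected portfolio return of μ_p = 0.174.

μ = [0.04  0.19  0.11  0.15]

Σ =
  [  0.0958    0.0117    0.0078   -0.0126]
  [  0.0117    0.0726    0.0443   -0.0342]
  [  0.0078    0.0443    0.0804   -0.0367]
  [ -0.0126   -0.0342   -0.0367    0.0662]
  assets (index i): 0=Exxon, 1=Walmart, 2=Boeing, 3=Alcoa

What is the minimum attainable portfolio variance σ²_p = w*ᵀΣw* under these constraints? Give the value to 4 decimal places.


0.0186

g=Σ⁻¹μ = [0.4905  4.1504  1.4584  5.3119]
h=Σ⁻¹𝟙 = [11.5760  18.1881  18.0513  36.7126]
a=μᵀg=1.765417  b=𝟙ᵀg=11.411322  c=𝟙ᵀh=84.528034  D=ac−b²=19.008931
λ₁=(c·0.174−b)/D = (84.528034·0.174−11.411322)/19.008931 = 0.173421
λ₂=(a−b·0.174)/D = (1.765417−11.411322·0.174)/19.008931 = -0.011582
w* = 0.173421·g + -0.011582·h:
  w_0 = 0.173421·0.4905 + -0.011582·11.5760 = -0.0490  (Exxon)
  w_1 = 0.173421·4.1504 + -0.011582·18.1881 = 0.5091  (Walmart)
  w_2 = 0.173421·1.4584 + -0.011582·18.0513 = 0.0439  (Boeing)
  w_3 = 0.173421·5.3119 + -0.011582·36.7126 = 0.4960  (Alcoa)
Σw_i=1.0000  μᵀw=0.1740
σ²=wᵀΣw=λ₁·μ_p+λ₂ = 0.173421·0.174 + -0.011582 = 0.018594 ≈ 0.0186


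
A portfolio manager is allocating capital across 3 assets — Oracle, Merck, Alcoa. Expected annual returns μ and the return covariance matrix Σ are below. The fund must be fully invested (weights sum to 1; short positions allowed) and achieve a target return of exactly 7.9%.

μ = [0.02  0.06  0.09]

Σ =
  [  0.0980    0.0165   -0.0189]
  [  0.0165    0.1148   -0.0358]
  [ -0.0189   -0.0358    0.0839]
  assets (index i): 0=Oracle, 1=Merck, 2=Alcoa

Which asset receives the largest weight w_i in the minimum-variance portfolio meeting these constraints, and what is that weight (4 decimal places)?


Alcoa (0.6304)

g=Σ⁻¹μ = [0.3433  0.9596  1.5595]
h=Σ⁻¹𝟙 = [11.8712  13.3290  20.2806]
a=μᵀg=0.204800  b=𝟙ᵀg=2.862421  c=𝟙ᵀh=45.480818  D=ac−b²=1.121003
λ₁=(c·0.079−b)/D = (45.480818·0.079−2.862421)/1.121003 = 0.651706
λ₂=(a−b·0.079)/D = (0.204800−2.862421·0.079)/1.121003 = -0.019029
w* = 0.651706·g + -0.019029·h:
  w_0 = 0.651706·0.3433 + -0.019029·11.8712 = -0.0022  (Oracle)
  w_1 = 0.651706·0.9596 + -0.019029·13.3290 = 0.3718  (Merck)
  w_2 = 0.651706·1.5595 + -0.019029·20.2806 = 0.6304  (Alcoa)
Σw_i=1.0000  μᵀw=0.0790
σ²=wᵀΣw=λ₁·μ_p+λ₂ = 0.651706·0.079 + -0.019029 = 0.032456 ≈ 0.0325


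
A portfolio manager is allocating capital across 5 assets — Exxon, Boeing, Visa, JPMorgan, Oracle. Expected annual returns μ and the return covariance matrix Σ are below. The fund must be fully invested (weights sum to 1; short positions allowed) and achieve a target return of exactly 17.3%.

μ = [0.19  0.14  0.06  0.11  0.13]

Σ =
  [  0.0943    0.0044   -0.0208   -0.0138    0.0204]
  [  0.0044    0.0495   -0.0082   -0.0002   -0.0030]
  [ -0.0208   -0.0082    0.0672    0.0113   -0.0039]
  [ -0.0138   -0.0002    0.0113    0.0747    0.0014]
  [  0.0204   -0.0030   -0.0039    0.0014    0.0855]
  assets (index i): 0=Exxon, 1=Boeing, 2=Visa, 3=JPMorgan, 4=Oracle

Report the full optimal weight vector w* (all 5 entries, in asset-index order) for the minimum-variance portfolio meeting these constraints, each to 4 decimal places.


x=Σ⁻¹μ = [2.2497  2.9940  1.7501  1.6100  1.1422]
y=Σ⁻¹𝟙 = [13.7348  23.0113  20.3791  12.7166  9.9476]
a=μᵀx=1.277190  b=𝟙ᵀx=9.745966  c=𝟙ᵀy=79.789479  D=ac−b²=6.922492
λ₁=(c·0.173−b)/D = (79.789479·0.173−9.745966)/6.922492 = 0.586149
λ₂=(a−b·0.173)/D = (1.277190−9.745966·0.173)/6.922492 = -0.059063
w* = 0.586149·x + -0.059063·y:
  w_0 = 0.586149·2.2497 + -0.059063·13.7348 = 0.5074  (Exxon)
  w_1 = 0.586149·2.9940 + -0.059063·23.0113 = 0.3958  (Boeing)
  w_2 = 0.586149·1.7501 + -0.059063·20.3791 = -0.1778  (Visa)
  w_3 = 0.586149·1.6100 + -0.059063·12.7166 = 0.1926  (JPMorgan)
  w_4 = 0.586149·1.1422 + -0.059063·9.9476 = 0.0820  (Oracle)
Σw_i=1.0000  μᵀw=0.1730
σ²=wᵀΣw=λ₁·μ_p+λ₂ = 0.586149·0.173 + -0.059063 = 0.042341 ≈ 0.0423

0.5074  0.3958  -0.1778  0.1926  0.0820


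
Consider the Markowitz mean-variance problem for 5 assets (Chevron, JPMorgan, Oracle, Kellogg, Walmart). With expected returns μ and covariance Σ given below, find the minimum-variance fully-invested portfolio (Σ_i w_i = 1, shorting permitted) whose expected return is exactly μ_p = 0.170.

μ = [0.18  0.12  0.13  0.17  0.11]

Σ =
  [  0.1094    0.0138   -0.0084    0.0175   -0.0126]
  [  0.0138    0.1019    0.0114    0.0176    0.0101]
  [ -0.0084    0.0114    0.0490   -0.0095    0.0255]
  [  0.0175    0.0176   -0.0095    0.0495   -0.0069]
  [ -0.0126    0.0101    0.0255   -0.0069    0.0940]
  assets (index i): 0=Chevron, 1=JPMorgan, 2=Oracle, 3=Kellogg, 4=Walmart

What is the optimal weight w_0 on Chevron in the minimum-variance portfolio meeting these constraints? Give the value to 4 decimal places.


0.2584

x=Σ⁻¹μ = [1.4011  -0.0880  3.2342  3.6972  0.7615]
y=Σ⁻¹𝟙 = [7.9075  1.7897  21.8666  21.9685  7.1866]
a=μᵀx=1.374363  b=𝟙ᵀx=9.005947  c=𝟙ᵀy=60.718917  D=ac−b²=2.342739
λ₁=(c·0.170−b)/D = (60.718917·0.170−9.005947)/2.342739 = 0.561851
λ₂=(a−b·0.170)/D = (1.374363−9.005947·0.170)/2.342739 = -0.066865
w* = 0.561851·x + -0.066865·y:
  w_0 = 0.561851·1.4011 + -0.066865·7.9075 = 0.2584  (Chevron)
  w_1 = 0.561851·-0.0880 + -0.066865·1.7897 = -0.1691  (JPMorgan)
  w_2 = 0.561851·3.2342 + -0.066865·21.8666 = 0.3550  (Oracle)
  w_3 = 0.561851·3.6972 + -0.066865·21.9685 = 0.6083  (Kellogg)
  w_4 = 0.561851·0.7615 + -0.066865·7.1866 = -0.0527  (Walmart)
Σw_i=1.0000  μᵀw=0.1700
σ²=wᵀΣw=λ₁·μ_p+λ₂ = 0.561851·0.170 + -0.066865 = 0.028649 ≈ 0.0286


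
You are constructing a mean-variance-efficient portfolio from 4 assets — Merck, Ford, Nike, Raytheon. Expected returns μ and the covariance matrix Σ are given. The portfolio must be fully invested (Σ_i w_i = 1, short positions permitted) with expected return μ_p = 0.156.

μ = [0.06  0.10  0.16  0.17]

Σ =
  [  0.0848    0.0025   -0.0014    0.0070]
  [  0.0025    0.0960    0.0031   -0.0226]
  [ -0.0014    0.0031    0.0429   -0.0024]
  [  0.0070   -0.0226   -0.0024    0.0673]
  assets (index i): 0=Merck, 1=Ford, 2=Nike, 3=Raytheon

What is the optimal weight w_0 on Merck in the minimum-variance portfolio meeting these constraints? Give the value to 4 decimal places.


p=Σ⁻¹μ = [0.4600  1.6529  3.8025  3.1688]
q=Σ⁻¹𝟙 = [10.1779  13.9353  23.7163  19.3256]
a=μᵀp=1.339981  b=𝟙ᵀp=9.084174  c=𝟙ᵀq=67.155175  D=ac−b²=7.464423
λ₁=(c·0.156−b)/D = (67.155175·0.156−9.084174)/7.464423 = 0.186489
λ₂=(a−b·0.156)/D = (1.339981−9.084174·0.156)/7.464423 = -0.010336
w* = 0.186489·p + -0.010336·q:
  w_0 = 0.186489·0.4600 + -0.010336·10.1779 = -0.0194  (Merck)
  w_1 = 0.186489·1.6529 + -0.010336·13.9353 = 0.1642  (Ford)
  w_2 = 0.186489·3.8025 + -0.010336·23.7163 = 0.4640  (Nike)
  w_3 = 0.186489·3.1688 + -0.010336·19.3256 = 0.3912  (Raytheon)
Σw_i=1.0000  μᵀw=0.1560
σ²=wᵀΣw=λ₁·μ_p+λ₂ = 0.186489·0.156 + -0.010336 = 0.018757 ≈ 0.0188

-0.0194


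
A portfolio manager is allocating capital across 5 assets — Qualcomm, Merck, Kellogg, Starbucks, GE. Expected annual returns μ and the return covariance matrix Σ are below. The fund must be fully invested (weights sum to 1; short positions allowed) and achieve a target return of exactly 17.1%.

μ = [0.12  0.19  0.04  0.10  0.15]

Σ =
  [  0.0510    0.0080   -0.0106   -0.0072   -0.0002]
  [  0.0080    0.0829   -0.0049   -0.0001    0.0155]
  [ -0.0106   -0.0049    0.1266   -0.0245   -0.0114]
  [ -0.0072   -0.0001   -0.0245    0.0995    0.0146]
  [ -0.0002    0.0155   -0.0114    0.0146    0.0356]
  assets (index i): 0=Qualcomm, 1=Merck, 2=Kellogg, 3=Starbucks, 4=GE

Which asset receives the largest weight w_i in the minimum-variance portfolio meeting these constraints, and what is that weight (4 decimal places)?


GE (0.5482)

g=Σ⁻¹μ = [2.4957  1.4504  1.0818  0.9310  3.5606]
h=Σ⁻¹𝟙 = [23.4651  5.8941  14.6414  11.6052  25.5846]
a=μᵀg=1.245527  b=𝟙ᵀg=9.519556  c=𝟙ᵀh=81.190401  D=ac−b²=10.502865
λ₁=(c·0.171−b)/D = (81.190401·0.171−9.519556)/10.502865 = 0.415506
λ₂=(a−b·0.171)/D = (1.245527−9.519556·0.171)/10.502865 = -0.036401
w* = 0.415506·g + -0.036401·h:
  w_0 = 0.415506·2.4957 + -0.036401·23.4651 = 0.1828  (Qualcomm)
  w_1 = 0.415506·1.4504 + -0.036401·5.8941 = 0.3881  (Merck)
  w_2 = 0.415506·1.0818 + -0.036401·14.6414 = -0.0835  (Kellogg)
  w_3 = 0.415506·0.9310 + -0.036401·11.6052 = -0.0356  (Starbucks)
  w_4 = 0.415506·3.5606 + -0.036401·25.5846 = 0.5482  (GE)
Σw_i=1.0000  μᵀw=0.1710
σ²=wᵀΣw=λ₁·μ_p+λ₂ = 0.415506·0.171 + -0.036401 = 0.034650 ≈ 0.0347


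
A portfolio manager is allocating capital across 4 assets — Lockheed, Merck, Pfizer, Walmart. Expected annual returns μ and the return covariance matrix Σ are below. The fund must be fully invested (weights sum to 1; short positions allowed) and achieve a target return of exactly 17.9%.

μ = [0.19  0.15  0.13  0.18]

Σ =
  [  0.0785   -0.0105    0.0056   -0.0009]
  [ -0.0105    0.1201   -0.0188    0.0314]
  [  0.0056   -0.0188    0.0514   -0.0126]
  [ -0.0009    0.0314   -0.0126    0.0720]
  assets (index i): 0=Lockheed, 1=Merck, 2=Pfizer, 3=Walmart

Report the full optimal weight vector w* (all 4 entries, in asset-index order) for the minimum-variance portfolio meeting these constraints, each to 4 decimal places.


0.4575  0.0478  0.0828  0.4119

g=Σ⁻¹μ = [2.3854  1.3207  3.3761  2.5447]
h=Σ⁻¹𝟙 = [12.3970  9.6172  25.1141  14.2446]
a=μᵀg=1.548263  b=𝟙ᵀg=9.626875  c=𝟙ᵀh=61.372924  D=ac−b²=2.344715
λ₁=(c·0.179−b)/D = (61.372924·0.179−9.626875)/2.344715 = 0.579550
λ₂=(a−b·0.179)/D = (1.548263−9.626875·0.179)/2.344715 = -0.074614
w* = 0.579550·g + -0.074614·h:
  w_0 = 0.579550·2.3854 + -0.074614·12.3970 = 0.4575  (Lockheed)
  w_1 = 0.579550·1.3207 + -0.074614·9.6172 = 0.0478  (Merck)
  w_2 = 0.579550·3.3761 + -0.074614·25.1141 = 0.0828  (Pfizer)
  w_3 = 0.579550·2.5447 + -0.074614·14.2446 = 0.4119  (Walmart)
Σw_i=1.0000  μᵀw=0.1790
σ²=wᵀΣw=λ₁·μ_p+λ₂ = 0.579550·0.179 + -0.074614 = 0.029126 ≈ 0.0291


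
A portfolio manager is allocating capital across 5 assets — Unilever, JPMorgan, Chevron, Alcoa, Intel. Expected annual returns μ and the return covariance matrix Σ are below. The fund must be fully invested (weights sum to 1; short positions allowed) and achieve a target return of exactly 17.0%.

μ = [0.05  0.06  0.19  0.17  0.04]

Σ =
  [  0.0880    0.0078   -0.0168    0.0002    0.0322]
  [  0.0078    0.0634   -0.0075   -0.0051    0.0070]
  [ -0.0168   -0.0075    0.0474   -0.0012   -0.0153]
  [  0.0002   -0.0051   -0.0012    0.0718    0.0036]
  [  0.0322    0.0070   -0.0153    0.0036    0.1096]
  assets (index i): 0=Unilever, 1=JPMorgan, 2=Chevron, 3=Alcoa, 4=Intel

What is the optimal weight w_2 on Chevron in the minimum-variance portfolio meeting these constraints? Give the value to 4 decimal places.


u=Σ⁻¹μ = [1.1703  1.5273  4.8981  2.5285  0.5243]
v=Σ⁻¹𝟙 = [12.7603  18.2677  31.5139  15.3099  8.1048]
a=μᵀu=1.531619  b=𝟙ᵀu=10.648588  c=𝟙ᵀv=85.956591  D=ac−b²=18.260363
λ₁=(c·0.170−b)/D = (85.956591·0.170−10.648588)/18.260363 = 0.217084
λ₂=(a−b·0.170)/D = (1.531619−10.648588·0.170)/18.260363 = -0.015259
w* = 0.217084·u + -0.015259·v:
  w_0 = 0.217084·1.1703 + -0.015259·12.7603 = 0.0593  (Unilever)
  w_1 = 0.217084·1.5273 + -0.015259·18.2677 = 0.0528  (JPMorgan)
  w_2 = 0.217084·4.8981 + -0.015259·31.5139 = 0.5824  (Chevron)
  w_3 = 0.217084·2.5285 + -0.015259·15.3099 = 0.3153  (Alcoa)
  w_4 = 0.217084·0.5243 + -0.015259·8.1048 = -0.0099  (Intel)
Σw_i=1.0000  μᵀw=0.1700
σ²=wᵀΣw=λ₁·μ_p+λ₂ = 0.217084·0.170 + -0.015259 = 0.021645 ≈ 0.0216

0.5824


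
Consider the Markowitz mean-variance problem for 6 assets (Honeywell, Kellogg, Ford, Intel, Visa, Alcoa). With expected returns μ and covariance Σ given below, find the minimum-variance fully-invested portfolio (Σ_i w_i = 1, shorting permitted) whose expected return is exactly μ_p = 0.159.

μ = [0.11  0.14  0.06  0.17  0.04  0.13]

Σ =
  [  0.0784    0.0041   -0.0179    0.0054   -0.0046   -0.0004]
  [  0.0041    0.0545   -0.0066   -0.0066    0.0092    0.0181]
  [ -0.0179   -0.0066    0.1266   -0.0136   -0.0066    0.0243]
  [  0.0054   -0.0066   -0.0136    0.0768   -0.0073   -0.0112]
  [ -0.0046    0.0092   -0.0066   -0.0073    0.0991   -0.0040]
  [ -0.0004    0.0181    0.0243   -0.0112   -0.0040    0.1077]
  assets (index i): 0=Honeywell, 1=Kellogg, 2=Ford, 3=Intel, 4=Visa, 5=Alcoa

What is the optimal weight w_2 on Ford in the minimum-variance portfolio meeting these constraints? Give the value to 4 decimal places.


x=Σ⁻¹μ = [1.3367  2.5284  0.9427  2.6811  0.5265  0.8728]
y=Σ⁻¹𝟙 = [14.1299  16.9423  12.1169  17.6011  11.5201  6.0146]
a=μᵀx=1.147878  b=𝟙ᵀx=8.888120  c=𝟙ᵀy=78.324948  D=ac−b²=10.908793
λ₁=(c·0.159−b)/D = (78.324948·0.159−8.888120)/10.908793 = 0.326851
λ₂=(a−b·0.159)/D = (1.147878−8.888120·0.159)/10.908793 = -0.024323
w* = 0.326851·x + -0.024323·y:
  w_0 = 0.326851·1.3367 + -0.024323·14.1299 = 0.0932  (Honeywell)
  w_1 = 0.326851·2.5284 + -0.024323·16.9423 = 0.4143  (Kellogg)
  w_2 = 0.326851·0.9427 + -0.024323·12.1169 = 0.0134  (Ford)
  w_3 = 0.326851·2.6811 + -0.024323·17.6011 = 0.4482  (Intel)
  w_4 = 0.326851·0.5265 + -0.024323·11.5201 = -0.1081  (Visa)
  w_5 = 0.326851·0.8728 + -0.024323·6.0146 = 0.1390  (Alcoa)
Σw_i=1.0000  μᵀw=0.1590
σ²=wᵀΣw=λ₁·μ_p+λ₂ = 0.326851·0.159 + -0.024323 = 0.027646 ≈ 0.0276

0.0134


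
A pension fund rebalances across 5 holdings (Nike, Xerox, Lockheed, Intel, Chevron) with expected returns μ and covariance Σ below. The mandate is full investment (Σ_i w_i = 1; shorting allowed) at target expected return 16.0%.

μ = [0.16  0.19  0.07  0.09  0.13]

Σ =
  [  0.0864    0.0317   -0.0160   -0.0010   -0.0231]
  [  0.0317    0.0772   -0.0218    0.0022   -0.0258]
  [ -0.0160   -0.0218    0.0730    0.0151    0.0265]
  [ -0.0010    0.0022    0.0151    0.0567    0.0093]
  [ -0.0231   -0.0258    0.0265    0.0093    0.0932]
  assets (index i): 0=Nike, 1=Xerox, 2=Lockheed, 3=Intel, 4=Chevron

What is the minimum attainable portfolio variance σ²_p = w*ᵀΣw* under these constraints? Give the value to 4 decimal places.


x=Σ⁻¹μ = [1.6218  2.8322  1.2059  0.8314  2.1550]
y=Σ⁻¹𝟙 = [11.8888  16.0541  14.0315  11.3548  12.9978]
a=μᵀx=1.237001  b=𝟙ᵀx=8.646328  c=𝟙ᵀy=66.326937  D=ac−b²=7.287499
λ₁=(c·0.160−b)/D = (66.326937·0.160−8.646328)/7.287499 = 0.269775
λ₂=(a−b·0.160)/D = (1.237001−8.646328·0.160)/7.287499 = -0.020091
w* = 0.269775·x + -0.020091·y:
  w_0 = 0.269775·1.6218 + -0.020091·11.8888 = 0.1987  (Nike)
  w_1 = 0.269775·2.8322 + -0.020091·16.0541 = 0.4415  (Xerox)
  w_2 = 0.269775·1.2059 + -0.020091·14.0315 = 0.0434  (Lockheed)
  w_3 = 0.269775·0.8314 + -0.020091·11.3548 = -0.0038  (Intel)
  w_4 = 0.269775·2.1550 + -0.020091·12.9978 = 0.3202  (Chevron)
Σw_i=1.0000  μᵀw=0.1600
σ²=wᵀΣw=λ₁·μ_p+λ₂ = 0.269775·0.160 + -0.020091 = 0.023073 ≈ 0.0231

0.0231


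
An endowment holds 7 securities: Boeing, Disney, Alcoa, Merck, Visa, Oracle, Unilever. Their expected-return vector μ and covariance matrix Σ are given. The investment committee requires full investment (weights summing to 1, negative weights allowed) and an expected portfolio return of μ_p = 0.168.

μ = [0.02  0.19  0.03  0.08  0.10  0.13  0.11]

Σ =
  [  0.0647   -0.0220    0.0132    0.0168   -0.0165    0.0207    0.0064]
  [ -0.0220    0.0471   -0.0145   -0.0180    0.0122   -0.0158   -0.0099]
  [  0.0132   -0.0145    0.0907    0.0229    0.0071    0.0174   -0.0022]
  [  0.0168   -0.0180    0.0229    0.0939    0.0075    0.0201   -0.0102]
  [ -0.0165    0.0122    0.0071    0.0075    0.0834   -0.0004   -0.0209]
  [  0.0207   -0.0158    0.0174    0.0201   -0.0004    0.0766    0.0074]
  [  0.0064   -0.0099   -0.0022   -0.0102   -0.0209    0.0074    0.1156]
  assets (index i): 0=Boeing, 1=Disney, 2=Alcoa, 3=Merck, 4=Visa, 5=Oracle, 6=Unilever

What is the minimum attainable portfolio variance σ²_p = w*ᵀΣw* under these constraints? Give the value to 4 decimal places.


0.0187

x=Σ⁻¹μ = [1.3707  6.0841  0.3494  1.3616  0.8247  2.0001  1.5446]
y=Σ⁻¹𝟙 = [23.9840  42.1107  9.1769  10.7509  12.3027  9.0952  13.6944]
a=μᵀx=1.815188  b=𝟙ᵀx=13.535123  c=𝟙ᵀy=121.114812  D=ac−b²=36.646651
λ₁=(c·0.168−b)/D = (121.114812·0.168−13.535123)/36.646651 = 0.185888
λ₂=(a−b·0.168)/D = (1.815188−13.535123·0.168)/36.646651 = -0.012517
w* = 0.185888·x + -0.012517·y:
  w_0 = 0.185888·1.3707 + -0.012517·23.9840 = -0.0454  (Boeing)
  w_1 = 0.185888·6.0841 + -0.012517·42.1107 = 0.6039  (Disney)
  w_2 = 0.185888·0.3494 + -0.012517·9.1769 = -0.0499  (Alcoa)
  w_3 = 0.185888·1.3616 + -0.012517·10.7509 = 0.1185  (Merck)
  w_4 = 0.185888·0.8247 + -0.012517·12.3027 = -0.0007  (Visa)
  w_5 = 0.185888·2.0001 + -0.012517·9.0952 = 0.2580  (Oracle)
  w_6 = 0.185888·1.5446 + -0.012517·13.6944 = 0.1157  (Unilever)
Σw_i=1.0000  μᵀw=0.1680
σ²=wᵀΣw=λ₁·μ_p+λ₂ = 0.185888·0.168 + -0.012517 = 0.018712 ≈ 0.0187


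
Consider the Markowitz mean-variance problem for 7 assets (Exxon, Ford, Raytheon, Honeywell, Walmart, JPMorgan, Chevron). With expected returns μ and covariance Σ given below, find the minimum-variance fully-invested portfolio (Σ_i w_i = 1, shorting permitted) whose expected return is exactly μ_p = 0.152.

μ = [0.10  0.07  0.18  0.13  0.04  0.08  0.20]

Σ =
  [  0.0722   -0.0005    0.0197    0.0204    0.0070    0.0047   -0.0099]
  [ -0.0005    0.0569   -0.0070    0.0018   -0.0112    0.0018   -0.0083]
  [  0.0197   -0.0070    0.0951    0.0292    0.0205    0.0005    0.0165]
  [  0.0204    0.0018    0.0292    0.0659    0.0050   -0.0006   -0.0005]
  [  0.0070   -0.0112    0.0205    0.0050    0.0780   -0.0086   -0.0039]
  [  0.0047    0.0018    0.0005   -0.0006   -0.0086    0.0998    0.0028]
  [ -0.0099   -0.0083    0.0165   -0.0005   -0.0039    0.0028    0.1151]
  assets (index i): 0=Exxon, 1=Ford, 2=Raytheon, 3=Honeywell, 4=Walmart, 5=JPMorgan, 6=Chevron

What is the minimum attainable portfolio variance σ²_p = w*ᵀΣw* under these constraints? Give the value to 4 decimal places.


u=Σ⁻¹μ = [0.9357  1.6652  1.0463  1.1571  0.4879  0.7210  1.7922]
v=Σ⁻¹𝟙 = [10.1656  21.9671  1.6702  9.6753  15.6930  10.2321  11.2320]
a=μᵀu=0.984524  b=𝟙ᵀu=7.805366  c=𝟙ᵀv=80.635308  D=ac−b²=18.463629
λ₁=(c·0.152−b)/D = (80.635308·0.152−7.805366)/18.463629 = 0.241079
λ₂=(a−b·0.152)/D = (0.984524−7.805366·0.152)/18.463629 = -0.010935
w* = 0.241079·u + -0.010935·v:
  w_0 = 0.241079·0.9357 + -0.010935·10.1656 = 0.1144  (Exxon)
  w_1 = 0.241079·1.6652 + -0.010935·21.9671 = 0.1613  (Ford)
  w_2 = 0.241079·1.0463 + -0.010935·1.6702 = 0.2340  (Raytheon)
  w_3 = 0.241079·1.1571 + -0.010935·9.6753 = 0.1732  (Honeywell)
  w_4 = 0.241079·0.4879 + -0.010935·15.6930 = -0.0540  (Walmart)
  w_5 = 0.241079·0.7210 + -0.010935·10.2321 = 0.0619  (JPMorgan)
  w_6 = 0.241079·1.7922 + -0.010935·11.2320 = 0.3092  (Chevron)
Σw_i=1.0000  μᵀw=0.1520
σ²=wᵀΣw=λ₁·μ_p+λ₂ = 0.241079·0.152 + -0.010935 = 0.025709 ≈ 0.0257

0.0257


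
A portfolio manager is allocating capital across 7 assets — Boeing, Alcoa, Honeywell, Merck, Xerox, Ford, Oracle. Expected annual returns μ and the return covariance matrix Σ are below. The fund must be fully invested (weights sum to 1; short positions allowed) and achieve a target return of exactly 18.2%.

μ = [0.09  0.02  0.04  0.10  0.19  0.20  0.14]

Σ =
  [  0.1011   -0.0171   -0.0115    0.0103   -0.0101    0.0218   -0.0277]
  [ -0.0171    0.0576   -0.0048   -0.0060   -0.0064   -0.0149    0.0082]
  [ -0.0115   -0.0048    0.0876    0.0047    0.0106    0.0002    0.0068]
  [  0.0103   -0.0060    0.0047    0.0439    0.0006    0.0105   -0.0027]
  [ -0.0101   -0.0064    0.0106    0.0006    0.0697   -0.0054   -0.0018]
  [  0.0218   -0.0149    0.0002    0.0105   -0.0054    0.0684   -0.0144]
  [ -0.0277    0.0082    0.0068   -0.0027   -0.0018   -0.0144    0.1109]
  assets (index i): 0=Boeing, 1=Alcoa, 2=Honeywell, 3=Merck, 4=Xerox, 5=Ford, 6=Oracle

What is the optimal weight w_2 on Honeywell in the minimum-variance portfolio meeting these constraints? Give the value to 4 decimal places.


u=Σ⁻¹μ = [1.1948  1.8359  0.0678  1.5051  3.3573  3.3878  1.9520]
v=Σ⁻¹𝟙 = [16.0610  29.7083  10.7710  18.2959  19.2983  17.4338  13.1940]
a=μᵀu=1.886199  b=𝟙ᵀu=13.300672  c=𝟙ᵀv=124.762271  D=ac−b²=58.418630
λ₁=(c·0.182−b)/D = (124.762271·0.182−13.300672)/58.418630 = 0.161011
λ₂=(a−b·0.182)/D = (1.886199−13.300672·0.182)/58.418630 = -0.009150
w* = 0.161011·u + -0.009150·v:
  w_0 = 0.161011·1.1948 + -0.009150·16.0610 = 0.0454  (Boeing)
  w_1 = 0.161011·1.8359 + -0.009150·29.7083 = 0.0238  (Alcoa)
  w_2 = 0.161011·0.0678 + -0.009150·10.7710 = -0.0876  (Honeywell)
  w_3 = 0.161011·1.5051 + -0.009150·18.2959 = 0.0749  (Merck)
  w_4 = 0.161011·3.3573 + -0.009150·19.2983 = 0.3640  (Xerox)
  w_5 = 0.161011·3.3878 + -0.009150·17.4338 = 0.3860  (Ford)
  w_6 = 0.161011·1.9520 + -0.009150·13.1940 = 0.1936  (Oracle)
Σw_i=1.0000  μᵀw=0.1820
σ²=wᵀΣw=λ₁·μ_p+λ₂ = 0.161011·0.182 + -0.009150 = 0.020154 ≈ 0.0202

-0.0876


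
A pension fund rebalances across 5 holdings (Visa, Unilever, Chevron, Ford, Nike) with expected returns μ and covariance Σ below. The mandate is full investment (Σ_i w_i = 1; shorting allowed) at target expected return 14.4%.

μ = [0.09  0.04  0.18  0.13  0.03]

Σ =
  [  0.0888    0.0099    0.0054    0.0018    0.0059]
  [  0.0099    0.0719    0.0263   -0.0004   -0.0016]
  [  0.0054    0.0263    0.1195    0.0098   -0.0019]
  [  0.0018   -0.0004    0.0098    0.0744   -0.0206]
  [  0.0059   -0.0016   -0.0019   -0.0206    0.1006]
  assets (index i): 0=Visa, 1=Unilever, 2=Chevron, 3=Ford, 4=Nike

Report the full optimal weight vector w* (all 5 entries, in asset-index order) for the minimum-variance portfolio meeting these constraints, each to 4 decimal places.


0.2058  -0.1173  0.4057  0.4198  0.0861

x=Σ⁻¹μ = [0.8587  -0.0295  1.3426  1.7227  0.6255]
y=Σ⁻¹𝟙 = [8.5140  11.5404  4.3109  16.3431  13.0526]
a=μᵀx=0.560493  b=𝟙ᵀx=4.520016  c=𝟙ᵀy=53.761008  D=ac−b²=9.702144
λ₁=(c·0.144−b)/D = (53.761008·0.144−4.520016)/9.702144 = 0.332047
λ₂=(a−b·0.144)/D = (0.560493−4.520016·0.144)/9.702144 = -0.009316
w* = 0.332047·x + -0.009316·y:
  w_0 = 0.332047·0.8587 + -0.009316·8.5140 = 0.2058  (Visa)
  w_1 = 0.332047·-0.0295 + -0.009316·11.5404 = -0.1173  (Unilever)
  w_2 = 0.332047·1.3426 + -0.009316·4.3109 = 0.4057  (Chevron)
  w_3 = 0.332047·1.7227 + -0.009316·16.3431 = 0.4198  (Ford)
  w_4 = 0.332047·0.6255 + -0.009316·13.0526 = 0.0861  (Nike)
Σw_i=1.0000  μᵀw=0.1440
σ²=wᵀΣw=λ₁·μ_p+λ₂ = 0.332047·0.144 + -0.009316 = 0.038498 ≈ 0.0385


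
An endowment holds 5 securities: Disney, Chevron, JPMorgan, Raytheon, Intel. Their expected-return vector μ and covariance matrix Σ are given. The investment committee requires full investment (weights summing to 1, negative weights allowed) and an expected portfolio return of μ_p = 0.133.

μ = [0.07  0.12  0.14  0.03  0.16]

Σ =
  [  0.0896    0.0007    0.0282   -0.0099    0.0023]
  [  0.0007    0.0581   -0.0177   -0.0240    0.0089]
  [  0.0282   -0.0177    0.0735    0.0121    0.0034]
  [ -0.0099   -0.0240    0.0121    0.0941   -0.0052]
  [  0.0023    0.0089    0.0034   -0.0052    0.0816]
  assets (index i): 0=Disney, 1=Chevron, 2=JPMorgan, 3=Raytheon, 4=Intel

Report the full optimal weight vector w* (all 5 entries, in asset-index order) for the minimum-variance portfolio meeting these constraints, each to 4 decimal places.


-0.0338  0.3789  0.3560  0.0597  0.2391

p=Σ⁻¹μ = [0.0683  2.8889  2.3607  0.8476  1.5994]
q=Σ⁻¹𝟙 = [8.3099  26.8659  13.6216  17.1331  9.6147]
a=μᵀp=0.963287  b=𝟙ᵀp=7.764968  c=𝟙ᵀq=75.545205  D=ac−b²=12.476987
λ₁=(c·0.133−b)/D = (75.545205·0.133−7.764968)/12.476987 = 0.182940
λ₂=(a−b·0.133)/D = (0.963287−7.764968·0.133)/12.476987 = -0.005567
w* = 0.182940·p + -0.005567·q:
  w_0 = 0.182940·0.0683 + -0.005567·8.3099 = -0.0338  (Disney)
  w_1 = 0.182940·2.8889 + -0.005567·26.8659 = 0.3789  (Chevron)
  w_2 = 0.182940·2.3607 + -0.005567·13.6216 = 0.3560  (JPMorgan)
  w_3 = 0.182940·0.8476 + -0.005567·17.1331 = 0.0597  (Raytheon)
  w_4 = 0.182940·1.5994 + -0.005567·9.6147 = 0.2391  (Intel)
Σw_i=1.0000  μᵀw=0.1330
σ²=wᵀΣw=λ₁·μ_p+λ₂ = 0.182940·0.133 + -0.005567 = 0.018765 ≈ 0.0188


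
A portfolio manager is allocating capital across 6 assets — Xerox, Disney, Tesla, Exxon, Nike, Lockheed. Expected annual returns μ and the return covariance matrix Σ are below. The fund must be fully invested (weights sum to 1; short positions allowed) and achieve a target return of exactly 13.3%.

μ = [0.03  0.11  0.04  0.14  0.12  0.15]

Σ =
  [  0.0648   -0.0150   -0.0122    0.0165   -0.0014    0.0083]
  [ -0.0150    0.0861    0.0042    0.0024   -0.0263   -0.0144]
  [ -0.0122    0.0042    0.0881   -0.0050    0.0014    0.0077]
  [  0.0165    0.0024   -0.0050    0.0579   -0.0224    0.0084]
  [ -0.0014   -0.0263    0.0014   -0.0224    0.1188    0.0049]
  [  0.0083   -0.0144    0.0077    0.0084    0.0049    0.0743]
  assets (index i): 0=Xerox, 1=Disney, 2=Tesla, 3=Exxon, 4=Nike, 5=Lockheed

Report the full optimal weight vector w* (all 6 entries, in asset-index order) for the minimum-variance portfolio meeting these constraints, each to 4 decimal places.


x=Σ⁻¹μ = [0.0946  2.1120  0.3248  2.7932  1.9215  1.9414]
y=Σ⁻¹𝟙 = [16.9943  20.1578  12.4861  17.1192  15.6990  11.2026]
a=μᵀx=1.161003  b=𝟙ᵀx=9.187581  c=𝟙ᵀy=93.658903  D=ac−b²=24.326649
λ₁=(c·0.133−b)/D = (93.658903·0.133−9.187581)/24.326649 = 0.134382
λ₂=(a−b·0.133)/D = (1.161003−9.187581·0.133)/24.326649 = -0.002505
w* = 0.134382·x + -0.002505·y:
  w_0 = 0.134382·0.0946 + -0.002505·16.9943 = -0.0299  (Xerox)
  w_1 = 0.134382·2.1120 + -0.002505·20.1578 = 0.2333  (Disney)
  w_2 = 0.134382·0.3248 + -0.002505·12.4861 = 0.0124  (Tesla)
  w_3 = 0.134382·2.7932 + -0.002505·17.1192 = 0.3325  (Exxon)
  w_4 = 0.134382·1.9215 + -0.002505·15.6990 = 0.2189  (Nike)
  w_5 = 0.134382·1.9414 + -0.002505·11.2026 = 0.2328  (Lockheed)
Σw_i=1.0000  μᵀw=0.1330
σ²=wᵀΣw=λ₁·μ_p+λ₂ = 0.134382·0.133 + -0.002505 = 0.015367 ≈ 0.0154

-0.0299  0.2333  0.0124  0.3325  0.2189  0.2328


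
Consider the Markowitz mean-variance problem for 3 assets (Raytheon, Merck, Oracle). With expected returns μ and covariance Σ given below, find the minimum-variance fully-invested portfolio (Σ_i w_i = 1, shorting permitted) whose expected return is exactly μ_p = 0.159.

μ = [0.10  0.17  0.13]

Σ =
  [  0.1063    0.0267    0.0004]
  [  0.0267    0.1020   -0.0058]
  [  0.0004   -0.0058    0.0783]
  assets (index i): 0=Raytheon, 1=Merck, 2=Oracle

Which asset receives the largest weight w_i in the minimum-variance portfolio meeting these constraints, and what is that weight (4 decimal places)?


x=Σ⁻¹μ = [0.5245  1.6305  1.7784]
y=Σ⁻¹𝟙 = [7.1752  8.6864  13.3782]
a=μᵀx=0.560823  b=𝟙ᵀx=3.933374  c=𝟙ᵀy=29.239785  D=ac−b²=0.926923
λ₁=(c·0.159−b)/D = (29.239785·0.159−3.933374)/0.926923 = 0.772180
λ₂=(a−b·0.159)/D = (0.560823−3.933374·0.159)/0.926923 = -0.069675
w* = 0.772180·x + -0.069675·y:
  w_0 = 0.772180·0.5245 + -0.069675·7.1752 = -0.0949  (Raytheon)
  w_1 = 0.772180·1.6305 + -0.069675·8.6864 = 0.6538  (Merck)
  w_2 = 0.772180·1.7784 + -0.069675·13.3782 = 0.4411  (Oracle)
Σw_i=1.0000  μᵀw=0.1590
σ²=wᵀΣw=λ₁·μ_p+λ₂ = 0.772180·0.159 + -0.069675 = 0.053102 ≈ 0.0531

Merck (0.6538)


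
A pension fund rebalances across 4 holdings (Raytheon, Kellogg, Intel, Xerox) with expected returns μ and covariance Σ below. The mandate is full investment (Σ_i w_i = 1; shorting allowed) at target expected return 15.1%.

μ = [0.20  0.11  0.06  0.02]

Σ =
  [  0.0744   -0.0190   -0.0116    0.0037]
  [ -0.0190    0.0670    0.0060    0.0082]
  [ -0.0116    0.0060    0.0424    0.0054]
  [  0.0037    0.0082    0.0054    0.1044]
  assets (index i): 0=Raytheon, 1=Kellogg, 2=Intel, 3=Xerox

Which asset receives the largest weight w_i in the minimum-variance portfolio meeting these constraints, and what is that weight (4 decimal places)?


Raytheon (0.5099)

g=Σ⁻¹μ = [3.6717  2.5256  2.0935  -0.2452]
h=Σ⁻¹𝟙 = [21.8364  18.0298  26.2395  6.0313]
a=μᵀg=1.132863  b=𝟙ᵀg=8.045558  c=𝟙ᵀh=72.137023  D=ac−b²=16.990377
λ₁=(c·0.151−b)/D = (72.137023·0.151−8.045558)/16.990377 = 0.167573
λ₂=(a−b·0.151)/D = (1.132863−8.045558·0.151)/16.990377 = -0.004827
w* = 0.167573·g + -0.004827·h:
  w_0 = 0.167573·3.6717 + -0.004827·21.8364 = 0.5099  (Raytheon)
  w_1 = 0.167573·2.5256 + -0.004827·18.0298 = 0.3362  (Kellogg)
  w_2 = 0.167573·2.0935 + -0.004827·26.2395 = 0.2241  (Intel)
  w_3 = 0.167573·-0.2452 + -0.004827·6.0313 = -0.0702  (Xerox)
Σw_i=1.0000  μᵀw=0.1510
σ²=wᵀΣw=λ₁·μ_p+λ₂ = 0.167573·0.151 + -0.004827 = 0.020476 ≈ 0.0205


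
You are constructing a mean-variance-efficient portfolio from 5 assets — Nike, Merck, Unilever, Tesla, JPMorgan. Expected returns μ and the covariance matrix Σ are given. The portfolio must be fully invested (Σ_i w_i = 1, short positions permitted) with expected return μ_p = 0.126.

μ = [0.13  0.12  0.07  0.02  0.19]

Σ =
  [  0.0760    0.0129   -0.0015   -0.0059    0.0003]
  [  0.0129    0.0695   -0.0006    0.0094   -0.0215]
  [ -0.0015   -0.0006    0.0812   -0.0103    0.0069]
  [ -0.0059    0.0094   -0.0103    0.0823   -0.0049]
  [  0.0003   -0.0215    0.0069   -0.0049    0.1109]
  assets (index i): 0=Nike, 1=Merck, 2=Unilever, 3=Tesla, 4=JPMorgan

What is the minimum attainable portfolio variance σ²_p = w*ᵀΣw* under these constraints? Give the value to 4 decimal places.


u=Σ⁻¹μ = [1.3907  2.0740  0.7678  0.3257  2.0782]
v=Σ⁻¹𝟙 = [12.0810  13.9432  13.4162  13.7857  11.4620]
a=μᵀu=0.884784  b=𝟙ᵀu=6.636330  c=𝟙ᵀv=64.687988  D=ac−b²=13.194041
λ₁=(c·0.126−b)/D = (64.687988·0.126−6.636330)/13.194041 = 0.114776
λ₂=(a−b·0.126)/D = (0.884784−6.636330·0.126)/13.194041 = 0.003684
w* = 0.114776·u + 0.003684·v:
  w_0 = 0.114776·1.3907 + 0.003684·12.0810 = 0.2041  (Nike)
  w_1 = 0.114776·2.0740 + 0.003684·13.9432 = 0.2894  (Merck)
  w_2 = 0.114776·0.7678 + 0.003684·13.4162 = 0.1375  (Unilever)
  w_3 = 0.114776·0.3257 + 0.003684·13.7857 = 0.0882  (Tesla)
  w_4 = 0.114776·2.0782 + 0.003684·11.4620 = 0.2808  (JPMorgan)
Σw_i=1.0000  μᵀw=0.1260
σ²=wᵀΣw=λ₁·μ_p+λ₂ = 0.114776·0.126 + 0.003684 = 0.018146 ≈ 0.0181

0.0181
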